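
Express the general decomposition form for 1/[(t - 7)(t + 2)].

Distinct linear factors: P/(t - 7) + Q/(t + 2)


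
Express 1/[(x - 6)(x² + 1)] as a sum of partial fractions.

Cover-up at x = 6: P = 1/(6² + 1) = 1/37. Then Q = -P = -1/37, R = -P·(0 + 6) = -6/37
Result: (1/37)/(x - 6) - ((1/37)x + 6/37)/(x² + 1)


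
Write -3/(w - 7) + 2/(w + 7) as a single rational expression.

Common denominator (w - 7)(w + 7). Numerator: -3(w + 7) + 2(w - 7) = (-3w - 21) + (2w - 14) = -w - 35
Result: (-w - 35)/[(w - 7)(w + 7)]


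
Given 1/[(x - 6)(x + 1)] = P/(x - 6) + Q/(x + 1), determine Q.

Cover-up at x = -1: Q = 1/(-1 - 6) = -1/7


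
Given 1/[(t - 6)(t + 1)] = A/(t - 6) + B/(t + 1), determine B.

Cover-up at t = -1: B = 1/(-1 - 6) = -1/7


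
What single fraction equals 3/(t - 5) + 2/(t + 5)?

Common denominator (t - 5)(t + 5). Numerator: 3(t + 5) + 2(t - 5) = (3t + 15) + (2t - 10) = 5t + 5
Result: (5t + 5)/[(t - 5)(t + 5)]


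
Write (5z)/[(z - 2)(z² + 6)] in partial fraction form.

At z=2: A = (5·2 + 0)/(2² + 6) = 1. B = -A = -1, C = 5 - 2·A = 3
Result: 1/(z - 2) - (z - 3)/(z² + 6)


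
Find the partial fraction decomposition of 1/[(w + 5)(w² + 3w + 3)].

Cover-up at w = -5: P = 1/((-5)² + 3·(-5) + 3) = 1/13. Then Q = -P = -1/13, R = -P·(3 - 5) = 2/13
Result: (1/13)/(w + 5) - ((1/13)w - 2/13)/(w² + 3w + 3)


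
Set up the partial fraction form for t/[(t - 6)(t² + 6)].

Linear + irreducible quadratic: P/(t - 6) + (Qt + R)/(t² + 6)


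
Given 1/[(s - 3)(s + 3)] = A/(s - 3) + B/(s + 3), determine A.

Cover-up at s = 3: A = 1/(3 + 3) = 1/6


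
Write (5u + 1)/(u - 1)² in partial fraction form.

(5u + 1) = α(u - 1) + β. At u = 1: β = 5·1 + 1 = 6. Coeff of u: α = 5
Result: 5/(u - 1) + 6/(u - 1)²


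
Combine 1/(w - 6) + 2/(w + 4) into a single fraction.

Common denominator (w - 6)(w + 4). Numerator: 1(w + 4) + 2(w - 6) = (w + 4) + (2w - 12) = 3w - 8
Result: (3w - 8)/[(w - 6)(w + 4)]


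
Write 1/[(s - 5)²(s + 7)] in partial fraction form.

Cover-up at s=-7: γ = 1/(-7 - 5)² = 1/144. Cover-up at s=5: β = 1/(5 + 7) = 1/12. Comparing s² coeff: α = -γ = -1/144
Result: (-1/144)/(s - 5) + (1/12)/(s - 5)² + (1/144)/(s + 7)


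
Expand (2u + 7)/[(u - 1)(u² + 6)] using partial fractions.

At u=1: α = (2·1 + 7)/(1² + 6) = 9/7. β = -α = -9/7, γ = 2 - 1·α = 5/7
Result: (9/7)/(u - 1) - ((9/7)u - 5/7)/(u² + 6)


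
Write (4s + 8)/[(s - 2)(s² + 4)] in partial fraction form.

At s=2: A = (4·2 + 8)/(2² + 4) = 2. B = -A = -2, C = 4 - 2·A = 0
Result: 2/(s - 2) - (2s)/(s² + 4)


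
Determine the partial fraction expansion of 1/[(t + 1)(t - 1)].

1/(t + 1)(t - 1) = α/(t + 1) + β/(t - 1). α = 1/(-1 - 1) = -1/2, β = 1/(1 + 1) = 1/2
Result: (-1/2)/(t + 1) + (1/2)/(t - 1)


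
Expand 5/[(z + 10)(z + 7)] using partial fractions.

5/(z + 10)(z + 7) = α/(z + 10) + β/(z + 7). α = 5/(-10 + 7) = -5/3, β = 5/(-7 + 10) = 5/3
Result: (-5/3)/(z + 10) + (5/3)/(z + 7)


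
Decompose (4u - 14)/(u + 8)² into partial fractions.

(4u - 14) = A(u + 8) + B. At u = -8: B = 4·(-8) - 14 = -46. Coeff of u: A = 4
Result: 4/(u + 8) - 46/(u + 8)²


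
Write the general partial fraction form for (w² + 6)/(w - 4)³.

Repeated linear factor (power 3): α/(w - 4) + β/(w - 4)² + γ/(w - 4)³


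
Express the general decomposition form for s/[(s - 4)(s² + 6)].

Linear + irreducible quadratic: A/(s - 4) + (Bs + C)/(s² + 6)


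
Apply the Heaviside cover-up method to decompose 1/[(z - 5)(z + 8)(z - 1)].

Cover (z - 5), z=5: α = 1/[(5 + 8)(5 - 1)] = 1/52. Cover (z + 8), z=-8: β = 1/[(-8 - 5)(-8 - 1)] = 1/117. Cover (z - 1), z=1: γ = 1/[(1 - 5)(1 + 8)] = -1/36.
Result: (1/52)/(z - 5) + (1/117)/(z + 8) - (1/36)/(z - 1)


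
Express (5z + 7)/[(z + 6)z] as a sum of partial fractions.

At z=-6: P = (5·(-6) + 7)/(-6 - 0) = 23/6. At z=0: Q = (5·0 + 7)/(0 + 6) = 7/6
Result: (23/6)/(z + 6) + (7/6)/z


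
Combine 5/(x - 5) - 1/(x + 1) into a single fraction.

Common denominator (x - 5)(x + 1). Numerator: 5(x + 1) - 1(x - 5) = (5x + 5) - (x - 5) = 4x + 10
Result: (4x + 10)/[(x - 5)(x + 1)]


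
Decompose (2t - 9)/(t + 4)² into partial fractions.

(2t - 9) = P(t + 4) + Q. At t = -4: Q = 2·(-4) - 9 = -17. Coeff of t: P = 2
Result: 2/(t + 4) - 17/(t + 4)²


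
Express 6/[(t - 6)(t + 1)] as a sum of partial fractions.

6/(t - 6)(t + 1) = A/(t - 6) + B/(t + 1). A = 6/(6 + 1) = 6/7, B = 6/(-1 - 6) = -6/7
Result: (6/7)/(t - 6) - (6/7)/(t + 1)


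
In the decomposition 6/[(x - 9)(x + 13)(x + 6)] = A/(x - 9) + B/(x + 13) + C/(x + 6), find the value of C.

Cover-up at x = -6: C = 6/[(-6 - 9)(-6 + 13)] = 6/[(-15)(7)] = -6/105 = -2/35


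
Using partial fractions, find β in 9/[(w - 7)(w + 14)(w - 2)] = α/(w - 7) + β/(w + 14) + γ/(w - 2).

Cover-up at w = -14: β = 9/[(-14 - 7)(-14 - 2)] = 9/[(-21)(-16)] = 9/336 = 3/112


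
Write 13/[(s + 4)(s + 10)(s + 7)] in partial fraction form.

Using cover-up method: α = 13/18, β = 13/18, γ = -13/9
Result: (13/18)/(s + 4) + (13/18)/(s + 10) - (13/9)/(s + 7)


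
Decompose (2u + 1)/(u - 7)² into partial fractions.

(2u + 1) = A(u - 7) + B. At u = 7: B = 2·7 + 1 = 15. Coeff of u: A = 2
Result: 2/(u - 7) + 15/(u - 7)²


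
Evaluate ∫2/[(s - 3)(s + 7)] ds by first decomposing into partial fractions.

Decompose: 2/[(s - 3)(s + 7)] = (1/5)/(s - 3) - (1/5)/(s + 7). Integrate each term: (1/5) ln|(s - 3)| - (1/5) ln|(s + 7)| + C


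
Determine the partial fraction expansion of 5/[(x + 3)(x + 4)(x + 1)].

Using cover-up method: α = -5/2, β = 5/3, γ = 5/6
Result: (-5/2)/(x + 3) + (5/3)/(x + 4) + (5/6)/(x + 1)


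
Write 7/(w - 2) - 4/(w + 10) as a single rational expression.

Common denominator (w - 2)(w + 10). Numerator: 7(w + 10) - 4(w - 2) = (7w + 70) - (4w - 8) = 3w + 78
Result: (3w + 78)/[(w - 2)(w + 10)]


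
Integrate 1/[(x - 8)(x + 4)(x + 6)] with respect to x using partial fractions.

Cover-up: A = 1/168, B = -1/24, C = 1/28. Decomposition: (1/168)/(x - 8) - (1/24)/(x + 4) + (1/28)/(x + 6). Integrate each term: (1/168) ln|(x - 8)| - (1/24) ln|(x + 4)| + (1/28) ln|(x + 6)| + C


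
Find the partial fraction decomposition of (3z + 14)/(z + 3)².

(3z + 14) = α(z + 3) + β. At z = -3: β = 3·(-3) + 14 = 5. Coeff of z: α = 3
Result: 3/(z + 3) + 5/(z + 3)²


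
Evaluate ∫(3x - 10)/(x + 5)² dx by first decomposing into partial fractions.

Decompose: A = 3, B = 3·(-5) - 10 = -25, so (3x - 10)/(x + 5)² = 3/(x + 5) - 25/(x + 5)². Integrate: ∫ A/(x + 5) dx = 3 ln|(x + 5)|; ∫ B/(x + 5)² dx = 25/(x + 5). Sum: 3 ln|(x + 5)| + 25/(x + 5) + C


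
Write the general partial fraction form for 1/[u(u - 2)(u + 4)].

Three distinct linear factors: A/u + B/(u - 2) + C/(u + 4)


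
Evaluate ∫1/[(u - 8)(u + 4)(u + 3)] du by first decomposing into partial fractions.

Cover-up: A = 1/132, B = 1/12, C = -1/11. Decomposition: (1/132)/(u - 8) + (1/12)/(u + 4) - (1/11)/(u + 3). Integrate each term: (1/132) ln|(u - 8)| + (1/12) ln|(u + 4)| - (1/11) ln|(u + 3)| + C


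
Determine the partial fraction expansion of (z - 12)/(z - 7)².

(z - 12) = A(z - 7) + B. At z = 7: B = 1·7 - 12 = -5. Coeff of z: A = 1
Result: 1/(z - 7) - 5/(z - 7)²


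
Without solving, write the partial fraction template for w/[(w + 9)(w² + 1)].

Linear + irreducible quadratic: A/(w + 9) + (Bw + C)/(w² + 1)


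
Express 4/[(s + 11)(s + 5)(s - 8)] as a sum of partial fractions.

Using cover-up method: P = 2/57, Q = -2/39, R = 4/247
Result: (2/57)/(s + 11) - (2/39)/(s + 5) + (4/247)/(s - 8)


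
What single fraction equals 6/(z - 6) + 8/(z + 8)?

Common denominator (z - 6)(z + 8). Numerator: 6(z + 8) + 8(z - 6) = (6z + 48) + (8z - 48) = 14z
Result: (14z)/[(z - 6)(z + 8)]


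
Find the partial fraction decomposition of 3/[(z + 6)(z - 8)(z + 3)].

Using cover-up method: A = 1/14, B = 3/154, C = -1/11
Result: (1/14)/(z + 6) + (3/154)/(z - 8) - (1/11)/(z + 3)


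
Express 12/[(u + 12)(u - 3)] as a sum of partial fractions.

12/(u + 12)(u - 3) = A/(u + 12) + B/(u - 3). A = 12/(-12 - 3) = -4/5, B = 12/(3 + 12) = 4/5
Result: (-4/5)/(u + 12) + (4/5)/(u - 3)


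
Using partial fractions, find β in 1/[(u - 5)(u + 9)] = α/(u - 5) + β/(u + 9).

Cover-up at u = -9: β = 1/(-9 - 5) = -1/14


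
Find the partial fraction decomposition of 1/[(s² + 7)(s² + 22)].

Coefficient matching gives P = R = 0, Q = 1/(22-7) = 1/15, S = -Q = -1/15
Result: (1/15)/(s² + 7) - (1/15)/(s² + 22)


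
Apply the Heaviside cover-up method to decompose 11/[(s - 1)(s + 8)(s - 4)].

Cover (s - 1), s=1: P = 11/[(1 + 8)(1 - 4)] = -11/27. Cover (s + 8), s=-8: Q = 11/[(-8 - 1)(-8 - 4)] = 11/108. Cover (s - 4), s=4: R = 11/[(4 - 1)(4 + 8)] = 11/36.
Result: (-11/27)/(s - 1) + (11/108)/(s + 8) + (11/36)/(s - 4)


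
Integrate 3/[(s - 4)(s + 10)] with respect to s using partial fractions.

Decompose: 3/[(s - 4)(s + 10)] = (3/14)/(s - 4) - (3/14)/(s + 10). Integrate each term: (3/14) ln|(s - 4)| - (3/14) ln|(s + 10)| + C


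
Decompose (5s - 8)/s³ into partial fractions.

(5s - 8) = Ps² + Qs + R. At s = 0: R = 5·0 - 8 = -8. Coefficients: P = 0, Q = 5
Result: 5/s² - 8/s³


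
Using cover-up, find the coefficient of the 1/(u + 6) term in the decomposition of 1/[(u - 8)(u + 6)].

Cover (u + 6), set u=-6: 1/((u - 8) at u=-6) = 1/(-14) = -1/14


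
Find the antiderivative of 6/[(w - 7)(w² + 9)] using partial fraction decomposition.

Cover-up at w=7: P = 6/(7²+9) = 3/29. Coeff matching: Q = -3/29, R = -21/29. Decomposition: (3/29)/(w - 7) - ((3/29)w + 21/29)/(w² + 9). Integrate: linear → ln, quadratic → (1/2)ln + arctan: (3/29) ln|(w - 7)| - (3/58) ln(w² + 9) - (7/29) arctan(w/3) + C


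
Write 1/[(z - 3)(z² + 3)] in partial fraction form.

Cover-up at z = 3: α = 1/(3² + 3) = 1/12. Then β = -α = -1/12, γ = -α·(0 + 3) = -1/4
Result: (1/12)/(z - 3) - ((1/12)z + 1/4)/(z² + 3)


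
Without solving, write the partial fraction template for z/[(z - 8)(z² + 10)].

Linear + irreducible quadratic: α/(z - 8) + (βz + γ)/(z² + 10)


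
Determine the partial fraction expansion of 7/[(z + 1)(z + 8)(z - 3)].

Using cover-up method: A = -1/4, B = 1/11, C = 7/44
Result: (-1/4)/(z + 1) + (1/11)/(z + 8) + (7/44)/(z - 3)


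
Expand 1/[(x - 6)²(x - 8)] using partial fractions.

Cover-up at x=8: γ = 1/(8 - 6)² = 1/4. Cover-up at x=6: β = 1/(6 - 8) = -1/2. Comparing x² coeff: α = -γ = -1/4
Result: (-1/4)/(x - 6) - (1/2)/(x - 6)² + (1/4)/(x - 8)


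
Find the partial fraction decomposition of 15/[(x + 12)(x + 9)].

15/(x + 12)(x + 9) = A/(x + 12) + B/(x + 9). A = 15/(-12 + 9) = -5, B = 15/(-9 + 12) = 5
Result: -5/(x + 12) + 5/(x + 9)


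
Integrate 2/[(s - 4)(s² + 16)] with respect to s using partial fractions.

Cover-up at s=4: P = 2/(4²+16) = 1/16. Coeff matching: Q = -1/16, R = -1/4. Decomposition: (1/16)/(s - 4) - ((1/16)s + 1/4)/(s² + 16). Integrate: linear → ln, quadratic → (1/2)ln + arctan: (1/16) ln|(s - 4)| - (1/32) ln(s² + 16) - (1/16) arctan(s/4) + C


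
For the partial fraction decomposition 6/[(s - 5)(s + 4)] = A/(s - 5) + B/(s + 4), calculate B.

Cover-up at s = -4: B = 6/(-4 - 5) = -6/9 = -2/3


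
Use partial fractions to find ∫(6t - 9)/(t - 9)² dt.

Decompose: A = 6, B = 6·9 - 9 = 45, so (6t - 9)/(t - 9)² = 6/(t - 9) + 45/(t - 9)². Integrate: ∫ A/(t - 9) dt = 6 ln|(t - 9)|; ∫ B/(t - 9)² dt = -45/(t - 9). Sum: 6 ln|(t - 9)| - 45/(t - 9) + C


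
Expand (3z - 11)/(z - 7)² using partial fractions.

(3z - 11) = A(z - 7) + B. At z = 7: B = 3·7 - 11 = 10. Coeff of z: A = 3
Result: 3/(z - 7) + 10/(z - 7)²


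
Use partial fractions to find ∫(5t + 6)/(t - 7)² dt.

Decompose: A = 5, B = 5·7 + 6 = 41, so (5t + 6)/(t - 7)² = 5/(t - 7) + 41/(t - 7)². Integrate: ∫ A/(t - 7) dt = 5 ln|(t - 7)|; ∫ B/(t - 7)² dt = -41/(t - 7). Sum: 5 ln|(t - 7)| - 41/(t - 7) + C


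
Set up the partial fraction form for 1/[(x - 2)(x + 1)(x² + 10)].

Two linear + quadratic: P/(x - 2) + Q/(x + 1) + (Rx + S)/(x² + 10)


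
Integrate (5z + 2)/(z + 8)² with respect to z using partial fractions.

Decompose: A = 5, B = 5·(-8) + 2 = -38, so (5z + 2)/(z + 8)² = 5/(z + 8) - 38/(z + 8)². Integrate: ∫ A/(z + 8) dz = 5 ln|(z + 8)|; ∫ B/(z + 8)² dz = 38/(z + 8). Sum: 5 ln|(z + 8)| + 38/(z + 8) + C


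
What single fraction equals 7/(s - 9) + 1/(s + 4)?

Common denominator (s - 9)(s + 4). Numerator: 7(s + 4) + 1(s - 9) = (7s + 28) + (s - 9) = 8s + 19
Result: (8s + 19)/[(s - 9)(s + 4)]


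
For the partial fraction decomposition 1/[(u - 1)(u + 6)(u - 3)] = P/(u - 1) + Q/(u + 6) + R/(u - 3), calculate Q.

Cover-up at u = -6: Q = 1/[(-6 - 1)(-6 - 3)] = 1/[(-7)(-9)] = 1/63


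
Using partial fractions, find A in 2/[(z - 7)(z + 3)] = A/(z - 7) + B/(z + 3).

Cover-up at z = 7: A = 2/(7 + 3) = 2/10 = 1/5


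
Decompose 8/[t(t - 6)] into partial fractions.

8/t(t - 6) = P/t + Q/(t - 6). P = 8/(0 - 6) = -4/3, Q = 8/(6 - 0) = 4/3
Result: (-4/3)/t + (4/3)/(t - 6)


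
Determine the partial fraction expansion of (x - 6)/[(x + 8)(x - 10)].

At x=-8: α = (1·(-8) - 6)/(-8 - 10) = 7/9. At x=10: β = (1·10 - 6)/(10 + 8) = 2/9
Result: (7/9)/(x + 8) + (2/9)/(x - 10)


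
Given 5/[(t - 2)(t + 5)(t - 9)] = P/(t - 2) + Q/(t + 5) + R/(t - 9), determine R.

Cover-up at t = 9: R = 5/[(9 - 2)(9 + 5)] = 5/[(7)(14)] = 5/98


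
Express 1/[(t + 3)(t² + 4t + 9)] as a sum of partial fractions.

Cover-up at t = -3: α = 1/((-3)² + 4·(-3) + 9) = 1/6. Then β = -α = -1/6, γ = -α·(4 - 3) = -1/6
Result: (1/6)/(t + 3) - ((1/6)t + 1/6)/(t² + 4t + 9)


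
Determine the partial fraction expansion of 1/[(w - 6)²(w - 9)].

Cover-up at w=9: γ = 1/(9 - 6)² = 1/9. Cover-up at w=6: β = 1/(6 - 9) = -1/3. Comparing w² coeff: α = -γ = -1/9
Result: (-1/9)/(w - 6) - (1/3)/(w - 6)² + (1/9)/(w - 9)


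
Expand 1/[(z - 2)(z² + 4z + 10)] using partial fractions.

Cover-up at z = 2: A = 1/(2² + 4·2 + 10) = 1/22. Then B = -A = -1/22, C = -A·(4 + 2) = -3/11
Result: (1/22)/(z - 2) - ((1/22)z + 3/11)/(z² + 4z + 10)


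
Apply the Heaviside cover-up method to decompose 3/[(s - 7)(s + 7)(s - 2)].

Cover (s - 7), s=7: A = 3/[(7 + 7)(7 - 2)] = 3/70. Cover (s + 7), s=-7: B = 3/[(-7 - 7)(-7 - 2)] = 1/42. Cover (s - 2), s=2: C = 3/[(2 - 7)(2 + 7)] = -1/15.
Result: (3/70)/(s - 7) + (1/42)/(s + 7) - (1/15)/(s - 2)


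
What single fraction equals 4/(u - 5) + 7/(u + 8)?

Common denominator (u - 5)(u + 8). Numerator: 4(u + 8) + 7(u - 5) = (4u + 32) + (7u - 35) = 11u - 3
Result: (11u - 3)/[(u - 5)(u + 8)]


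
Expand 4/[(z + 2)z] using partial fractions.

4/(z + 2)z = α/(z + 2) + β/z. α = 4/(-2 - 0) = -2, β = 4/(0 + 2) = 2
Result: -2/(z + 2) + 2/z


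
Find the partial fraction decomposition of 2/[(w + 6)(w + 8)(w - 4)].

Using cover-up method: A = -1/10, B = 1/12, C = 1/60
Result: (-1/10)/(w + 6) + (1/12)/(w + 8) + (1/60)/(w - 4)


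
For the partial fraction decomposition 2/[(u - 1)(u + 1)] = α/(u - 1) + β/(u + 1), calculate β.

Cover-up at u = -1: β = 2/(-1 - 1) = -2/2 = -1


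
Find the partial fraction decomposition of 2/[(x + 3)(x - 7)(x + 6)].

Using cover-up method: P = -1/15, Q = 1/65, R = 2/39
Result: (-1/15)/(x + 3) + (1/65)/(x - 7) + (2/39)/(x + 6)


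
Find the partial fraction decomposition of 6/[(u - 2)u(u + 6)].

Using cover-up method: α = 3/8, β = -1/2, γ = 1/8
Result: (3/8)/(u - 2) - (1/2)/u + (1/8)/(u + 6)


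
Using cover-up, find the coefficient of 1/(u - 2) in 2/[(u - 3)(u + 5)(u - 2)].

Cover (u - 2), set u=2: 2/[(2 - 3)(2 + 5)] = -2/7


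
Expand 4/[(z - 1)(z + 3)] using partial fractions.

4/(z - 1)(z + 3) = P/(z - 1) + Q/(z + 3). P = 4/(1 + 3) = 1, Q = 4/(-3 - 1) = -1
Result: 1/(z - 1) - 1/(z + 3)


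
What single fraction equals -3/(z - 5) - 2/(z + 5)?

Common denominator (z - 5)(z + 5). Numerator: -3(z + 5) - 2(z - 5) = (-3z - 15) - (2z - 10) = -5z - 5
Result: (-5z - 5)/[(z - 5)(z + 5)]


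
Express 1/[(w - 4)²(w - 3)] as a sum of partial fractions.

Cover-up at w=3: γ = 1/(3 - 4)² = 1. Cover-up at w=4: β = 1/(4 - 3) = 1. Comparing w² coeff: α = -γ = -1
Result: -1/(w - 4) + 1/(w - 4)² + 1/(w - 3)


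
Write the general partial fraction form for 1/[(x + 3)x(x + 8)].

Three distinct linear factors: P/(x + 3) + Q/x + R/(x + 8)


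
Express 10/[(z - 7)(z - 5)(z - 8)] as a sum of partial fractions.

Using cover-up method: α = -5, β = 5/3, γ = 10/3
Result: -5/(z - 7) + (5/3)/(z - 5) + (10/3)/(z - 8)


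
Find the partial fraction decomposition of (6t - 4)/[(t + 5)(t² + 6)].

At t=-5: A = (6·(-5) - 4)/((-5)² + 6) = -34/31. B = -A = 34/31, C = 6 - (-5)·A = 16/31
Result: (-34/31)/(t + 5) + ((34/31)t + 16/31)/(t² + 6)


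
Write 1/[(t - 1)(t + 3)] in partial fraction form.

1/(t - 1)(t + 3) = P/(t - 1) + Q/(t + 3). P = 1/(1 + 3) = 1/4, Q = 1/(-3 - 1) = -1/4
Result: (1/4)/(t - 1) - (1/4)/(t + 3)


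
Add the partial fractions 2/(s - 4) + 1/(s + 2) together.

Common denominator (s - 4)(s + 2). Numerator: 2(s + 2) + 1(s - 4) = (2s + 4) + (s - 4) = 3s
Result: (3s)/[(s - 4)(s + 2)]


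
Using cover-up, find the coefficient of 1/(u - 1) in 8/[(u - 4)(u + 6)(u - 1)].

Cover (u - 1), set u=1: 8/[(1 - 4)(1 + 6)] = -8/21


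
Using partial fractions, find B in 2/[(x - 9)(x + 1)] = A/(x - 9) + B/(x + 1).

Cover-up at x = -1: B = 2/(-1 - 9) = -2/10 = -1/5


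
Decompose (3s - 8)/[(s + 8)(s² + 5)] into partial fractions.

At s=-8: P = (3·(-8) - 8)/((-8)² + 5) = -32/69. Q = -P = 32/69, R = 3 - (-8)·P = -49/69
Result: (-32/69)/(s + 8) + ((32/69)s - 49/69)/(s² + 5)


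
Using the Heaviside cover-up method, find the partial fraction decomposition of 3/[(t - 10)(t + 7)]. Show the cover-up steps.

Cover (t - 10): set t=10, get P = 3/(10 + 7) = 3/17. Cover (t + 7): set t=-7, get Q = 3/(-7 - 10) = -3/17.
Result: (3/17)/(t - 10) - (3/17)/(t + 7)


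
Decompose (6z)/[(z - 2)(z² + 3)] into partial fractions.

At z=2: P = (6·2 + 0)/(2² + 3) = 12/7. Q = -P = -12/7, R = 6 - 2·P = 18/7
Result: (12/7)/(z - 2) - ((12/7)z - 18/7)/(z² + 3)


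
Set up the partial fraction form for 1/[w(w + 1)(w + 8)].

Three distinct linear factors: α/w + β/(w + 1) + γ/(w + 8)


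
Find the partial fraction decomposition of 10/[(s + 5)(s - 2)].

10/(s + 5)(s - 2) = A/(s + 5) + B/(s - 2). A = 10/(-5 - 2) = -10/7, B = 10/(2 + 5) = 10/7
Result: (-10/7)/(s + 5) + (10/7)/(s - 2)


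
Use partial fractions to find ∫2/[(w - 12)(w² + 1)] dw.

Cover-up at w=12: α = 2/(12²+1) = 2/145. Coeff matching: β = -2/145, γ = -24/145. Decomposition: (2/145)/(w - 12) - ((2/145)w + 24/145)/(w² + 1). Integrate: linear → ln, quadratic → (1/2)ln + arctan: (2/145) ln|(w - 12)| - (1/145) ln(w² + 1) - (24/145) arctan(w) + C


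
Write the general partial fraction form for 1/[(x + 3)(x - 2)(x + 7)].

Three distinct linear factors: A/(x + 3) + B/(x - 2) + C/(x + 7)


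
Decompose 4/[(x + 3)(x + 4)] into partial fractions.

4/(x + 3)(x + 4) = α/(x + 3) + β/(x + 4). α = 4/(-3 + 4) = 4, β = 4/(-4 + 3) = -4
Result: 4/(x + 3) - 4/(x + 4)


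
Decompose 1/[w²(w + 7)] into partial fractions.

Cover-up at w=-7: R = 1/(-7 - 0)² = 1/49. Cover-up at w=0: Q = 1/(0 + 7) = 1/7. Comparing w² coeff: P = -R = -1/49
Result: (-1/49)/w + (1/7)/w² + (1/49)/(w + 7)


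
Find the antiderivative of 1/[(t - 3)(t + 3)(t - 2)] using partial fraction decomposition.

Cover-up: A = 1/6, B = 1/30, C = -1/5. Decomposition: (1/6)/(t - 3) + (1/30)/(t + 3) - (1/5)/(t - 2). Integrate each term: (1/6) ln|(t - 3)| + (1/30) ln|(t + 3)| - (1/5) ln|(t - 2)| + C


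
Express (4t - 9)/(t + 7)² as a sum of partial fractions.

(4t - 9) = A(t + 7) + B. At t = -7: B = 4·(-7) - 9 = -37. Coeff of t: A = 4
Result: 4/(t + 7) - 37/(t + 7)²


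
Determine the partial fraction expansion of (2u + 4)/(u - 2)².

(2u + 4) = α(u - 2) + β. At u = 2: β = 2·2 + 4 = 8. Coeff of u: α = 2
Result: 2/(u - 2) + 8/(u - 2)²


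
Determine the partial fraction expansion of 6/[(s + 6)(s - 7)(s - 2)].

Using cover-up method: α = 3/52, β = 6/65, γ = -3/20
Result: (3/52)/(s + 6) + (6/65)/(s - 7) - (3/20)/(s - 2)


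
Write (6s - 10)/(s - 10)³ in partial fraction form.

(6s - 10) = α(s - 10)² + β(s - 10) + γ. At s = 10: γ = 6·10 - 10 = 50. Coefficients: α = 0, β = 6
Result: 6/(s - 10)² + 50/(s - 10)³


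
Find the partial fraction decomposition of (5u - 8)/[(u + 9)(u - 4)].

At u=-9: P = (5·(-9) - 8)/(-9 - 4) = 53/13. At u=4: Q = (5·4 - 8)/(4 + 9) = 12/13
Result: (53/13)/(u + 9) + (12/13)/(u - 4)


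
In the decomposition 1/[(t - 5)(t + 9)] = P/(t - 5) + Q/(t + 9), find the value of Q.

Cover-up at t = -9: Q = 1/(-9 - 5) = -1/14


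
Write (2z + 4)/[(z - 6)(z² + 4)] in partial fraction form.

At z=6: A = (2·6 + 4)/(6² + 4) = 2/5. B = -A = -2/5, C = 2 - 6·A = -2/5
Result: (2/5)/(z - 6) - ((2/5)z + 2/5)/(z² + 4)


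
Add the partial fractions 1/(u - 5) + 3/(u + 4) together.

Common denominator (u - 5)(u + 4). Numerator: 1(u + 4) + 3(u - 5) = (u + 4) + (3u - 15) = 4u - 11
Result: (4u - 11)/[(u - 5)(u + 4)]


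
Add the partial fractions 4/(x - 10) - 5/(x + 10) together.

Common denominator (x - 10)(x + 10). Numerator: 4(x + 10) - 5(x - 10) = (4x + 40) - (5x - 50) = -x + 90
Result: (-x + 90)/[(x - 10)(x + 10)]


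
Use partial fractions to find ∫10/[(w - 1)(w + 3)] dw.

Decompose: 10/[(w - 1)(w + 3)] = (5/2)/(w - 1) - (5/2)/(w + 3). Integrate each term: (5/2) ln|(w - 1)| - (5/2) ln|(w + 3)| + C


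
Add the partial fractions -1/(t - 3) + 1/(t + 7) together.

Common denominator (t - 3)(t + 7). Numerator: -1(t + 7) + 1(t - 3) = (-t - 7) + (t - 3) = -10
Result: (-10)/[(t - 3)(t + 7)]


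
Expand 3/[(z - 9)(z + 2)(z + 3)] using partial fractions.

Using cover-up method: P = 1/44, Q = -3/11, R = 1/4
Result: (1/44)/(z - 9) - (3/11)/(z + 2) + (1/4)/(z + 3)


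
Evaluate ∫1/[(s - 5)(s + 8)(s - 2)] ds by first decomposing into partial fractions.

Cover-up: A = 1/39, B = 1/130, C = -1/30. Decomposition: (1/39)/(s - 5) + (1/130)/(s + 8) - (1/30)/(s - 2). Integrate each term: (1/39) ln|(s - 5)| + (1/130) ln|(s + 8)| - (1/30) ln|(s - 2)| + C


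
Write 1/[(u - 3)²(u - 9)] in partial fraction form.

Cover-up at u=9: γ = 1/(9 - 3)² = 1/36. Cover-up at u=3: β = 1/(3 - 9) = -1/6. Comparing u² coeff: α = -γ = -1/36
Result: (-1/36)/(u - 3) - (1/6)/(u - 3)² + (1/36)/(u - 9)


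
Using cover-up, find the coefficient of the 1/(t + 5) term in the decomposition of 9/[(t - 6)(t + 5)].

Cover (t + 5), set t=-5: 9/((t - 6) at t=-5) = 9/(-11) = -9/11


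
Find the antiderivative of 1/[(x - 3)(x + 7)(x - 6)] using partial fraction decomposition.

Cover-up: P = -1/30, Q = 1/130, R = 1/39. Decomposition: (-1/30)/(x - 3) + (1/130)/(x + 7) + (1/39)/(x - 6). Integrate each term: (-1/30) ln|(x - 3)| + (1/130) ln|(x + 7)| + (1/39) ln|(x - 6)| + C


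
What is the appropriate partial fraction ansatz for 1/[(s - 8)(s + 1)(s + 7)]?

Three distinct linear factors: P/(s - 8) + Q/(s + 1) + R/(s + 7)


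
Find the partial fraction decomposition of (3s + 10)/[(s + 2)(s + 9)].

At s=-2: A = (3·(-2) + 10)/(-2 + 9) = 4/7. At s=-9: B = (3·(-9) + 10)/(-9 + 2) = 17/7
Result: (4/7)/(s + 2) + (17/7)/(s + 9)


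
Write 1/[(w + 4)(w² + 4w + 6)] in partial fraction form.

Cover-up at w = -4: A = 1/((-4)² + 4·(-4) + 6) = 1/6. Then B = -A = -1/6, C = -A·(4 - 4) = 0
Result: (1/6)/(w + 4) - ((1/6)w)/(w² + 4w + 6)


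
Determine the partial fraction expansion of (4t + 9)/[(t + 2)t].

At t=-2: P = (4·(-2) + 9)/(-2 - 0) = -1/2. At t=0: Q = (4·0 + 9)/(0 + 2) = 9/2
Result: (-1/2)/(t + 2) + (9/2)/t


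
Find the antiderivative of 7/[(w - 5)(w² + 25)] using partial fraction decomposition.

Cover-up at w=5: α = 7/(5²+25) = 7/50. Coeff matching: β = -7/50, γ = -7/10. Decomposition: (7/50)/(w - 5) - ((7/50)w + 7/10)/(w² + 25). Integrate: linear → ln, quadratic → (1/2)ln + arctan: (7/50) ln|(w - 5)| - (7/100) ln(w² + 25) - (7/50) arctan(w/5) + C


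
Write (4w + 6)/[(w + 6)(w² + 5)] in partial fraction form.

At w=-6: α = (4·(-6) + 6)/((-6)² + 5) = -18/41. β = -α = 18/41, γ = 4 - (-6)·α = 56/41
Result: (-18/41)/(w + 6) + ((18/41)w + 56/41)/(w² + 5)


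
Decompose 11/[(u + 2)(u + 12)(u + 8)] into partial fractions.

Using cover-up method: P = 11/60, Q = 11/40, R = -11/24
Result: (11/60)/(u + 2) + (11/40)/(u + 12) - (11/24)/(u + 8)


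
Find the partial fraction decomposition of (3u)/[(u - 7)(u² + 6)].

At u=7: A = (3·7 + 0)/(7² + 6) = 21/55. B = -A = -21/55, C = 3 - 7·A = 18/55
Result: (21/55)/(u - 7) - ((21/55)u - 18/55)/(u² + 6)


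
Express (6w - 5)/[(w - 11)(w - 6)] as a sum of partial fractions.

At w=11: A = (6·11 - 5)/(11 - 6) = 61/5. At w=6: B = (6·6 - 5)/(6 - 11) = -31/5
Result: (61/5)/(w - 11) - (31/5)/(w - 6)


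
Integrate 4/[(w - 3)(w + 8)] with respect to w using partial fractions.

Decompose: 4/[(w - 3)(w + 8)] = (4/11)/(w - 3) - (4/11)/(w + 8). Integrate each term: (4/11) ln|(w - 3)| - (4/11) ln|(w + 8)| + C


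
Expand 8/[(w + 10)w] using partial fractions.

8/(w + 10)w = P/(w + 10) + Q/w. P = 8/(-10 - 0) = -4/5, Q = 8/(0 + 10) = 4/5
Result: (-4/5)/(w + 10) + (4/5)/w


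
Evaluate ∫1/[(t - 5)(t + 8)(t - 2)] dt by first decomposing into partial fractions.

Cover-up: A = 1/39, B = 1/130, C = -1/30. Decomposition: (1/39)/(t - 5) + (1/130)/(t + 8) - (1/30)/(t - 2). Integrate each term: (1/39) ln|(t - 5)| + (1/130) ln|(t + 8)| - (1/30) ln|(t - 2)| + C


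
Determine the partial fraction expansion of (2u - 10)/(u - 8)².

(2u - 10) = P(u - 8) + Q. At u = 8: Q = 2·8 - 10 = 6. Coeff of u: P = 2
Result: 2/(u - 8) + 6/(u - 8)²


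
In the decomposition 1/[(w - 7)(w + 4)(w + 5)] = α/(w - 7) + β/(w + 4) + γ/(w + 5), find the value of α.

Cover-up at w = 7: α = 1/[(7 + 4)(7 + 5)] = 1/[(11)(12)] = 1/132


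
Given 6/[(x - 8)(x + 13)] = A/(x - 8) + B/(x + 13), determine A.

Cover-up at x = 8: A = 6/(8 + 13) = 6/21 = 2/7


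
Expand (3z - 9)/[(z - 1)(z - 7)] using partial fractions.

At z=1: α = (3·1 - 9)/(1 - 7) = 1. At z=7: β = (3·7 - 9)/(7 - 1) = 2
Result: 1/(z - 1) + 2/(z - 7)


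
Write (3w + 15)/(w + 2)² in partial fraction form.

(3w + 15) = A(w + 2) + B. At w = -2: B = 3·(-2) + 15 = 9. Coeff of w: A = 3
Result: 3/(w + 2) + 9/(w + 2)²


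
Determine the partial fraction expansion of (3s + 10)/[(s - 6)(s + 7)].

At s=6: α = (3·6 + 10)/(6 + 7) = 28/13. At s=-7: β = (3·(-7) + 10)/(-7 - 6) = 11/13
Result: (28/13)/(s - 6) + (11/13)/(s + 7)


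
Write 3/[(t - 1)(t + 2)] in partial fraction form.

3/(t - 1)(t + 2) = α/(t - 1) + β/(t + 2). α = 3/(1 + 2) = 1, β = 3/(-2 - 1) = -1
Result: 1/(t - 1) - 1/(t + 2)


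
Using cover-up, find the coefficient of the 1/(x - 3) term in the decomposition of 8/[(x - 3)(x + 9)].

Cover (x - 3), set x=3: 8/((x + 9) at x=3) = 8/(12) = 2/3


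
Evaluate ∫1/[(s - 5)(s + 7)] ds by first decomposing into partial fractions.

Decompose: 1/[(s - 5)(s + 7)] = (1/12)/(s - 5) - (1/12)/(s + 7). Integrate each term: (1/12) ln|(s - 5)| - (1/12) ln|(s + 7)| + C


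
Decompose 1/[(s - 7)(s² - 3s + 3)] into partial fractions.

Cover-up at s = 7: P = 1/(7² - 3·7 + 3) = 1/31. Then Q = -P = -1/31, R = -P·(-3 + 7) = -4/31
Result: (1/31)/(s - 7) - ((1/31)s + 4/31)/(s² - 3s + 3)


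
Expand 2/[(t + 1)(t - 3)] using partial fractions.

2/(t + 1)(t - 3) = A/(t + 1) + B/(t - 3). A = 2/(-1 - 3) = -1/2, B = 2/(3 + 1) = 1/2
Result: (-1/2)/(t + 1) + (1/2)/(t - 3)


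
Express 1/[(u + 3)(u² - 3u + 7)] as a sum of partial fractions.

Cover-up at u = -3: α = 1/((-3)² - 3·(-3) + 7) = 1/25. Then β = -α = -1/25, γ = -α·(-3 - 3) = 6/25
Result: (1/25)/(u + 3) - ((1/25)u - 6/25)/(u² - 3u + 7)


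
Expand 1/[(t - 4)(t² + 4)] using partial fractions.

Cover-up at t = 4: P = 1/(4² + 4) = 1/20. Then Q = -P = -1/20, R = -P·(0 + 4) = -1/5
Result: (1/20)/(t - 4) - ((1/20)t + 1/5)/(t² + 4)


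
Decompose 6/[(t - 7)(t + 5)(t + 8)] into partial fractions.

Using cover-up method: P = 1/30, Q = -1/6, R = 2/15
Result: (1/30)/(t - 7) - (1/6)/(t + 5) + (2/15)/(t + 8)


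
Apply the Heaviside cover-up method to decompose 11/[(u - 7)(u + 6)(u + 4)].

Cover (u - 7), u=7: A = 11/[(7 + 6)(7 + 4)] = 1/13. Cover (u + 6), u=-6: B = 11/[(-6 - 7)(-6 + 4)] = 11/26. Cover (u + 4), u=-4: C = 11/[(-4 - 7)(-4 + 6)] = -1/2.
Result: (1/13)/(u - 7) + (11/26)/(u + 6) - (1/2)/(u + 4)


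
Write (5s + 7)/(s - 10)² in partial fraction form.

(5s + 7) = α(s - 10) + β. At s = 10: β = 5·10 + 7 = 57. Coeff of s: α = 5
Result: 5/(s - 10) + 57/(s - 10)²


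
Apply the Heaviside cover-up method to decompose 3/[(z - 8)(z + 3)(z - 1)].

Cover (z - 8), z=8: A = 3/[(8 + 3)(8 - 1)] = 3/77. Cover (z + 3), z=-3: B = 3/[(-3 - 8)(-3 - 1)] = 3/44. Cover (z - 1), z=1: C = 3/[(1 - 8)(1 + 3)] = -3/28.
Result: (3/77)/(z - 8) + (3/44)/(z + 3) - (3/28)/(z - 1)


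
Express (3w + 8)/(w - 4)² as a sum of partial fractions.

(3w + 8) = α(w - 4) + β. At w = 4: β = 3·4 + 8 = 20. Coeff of w: α = 3
Result: 3/(w - 4) + 20/(w - 4)²


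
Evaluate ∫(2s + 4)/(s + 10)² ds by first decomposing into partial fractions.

Decompose: α = 2, β = 2·(-10) + 4 = -16, so (2s + 4)/(s + 10)² = 2/(s + 10) - 16/(s + 10)². Integrate: ∫ α/(s + 10) ds = 2 ln|(s + 10)|; ∫ β/(s + 10)² ds = 16/(s + 10). Sum: 2 ln|(s + 10)| + 16/(s + 10) + C


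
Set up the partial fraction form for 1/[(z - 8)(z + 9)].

Distinct linear factors: α/(z - 8) + β/(z + 9)


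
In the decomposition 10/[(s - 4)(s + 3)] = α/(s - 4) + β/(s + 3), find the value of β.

Cover-up at s = -3: β = 10/(-3 - 4) = -10/7


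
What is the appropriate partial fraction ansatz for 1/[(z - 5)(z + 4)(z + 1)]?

Three distinct linear factors: α/(z - 5) + β/(z + 4) + γ/(z + 1)


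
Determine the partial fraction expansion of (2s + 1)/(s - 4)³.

(2s + 1) = P(s - 4)² + Q(s - 4) + R. At s = 4: R = 2·4 + 1 = 9. Coefficients: P = 0, Q = 2
Result: 2/(s - 4)² + 9/(s - 4)³


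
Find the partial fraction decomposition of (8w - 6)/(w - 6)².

(8w - 6) = A(w - 6) + B. At w = 6: B = 8·6 - 6 = 42. Coeff of w: A = 8
Result: 8/(w - 6) + 42/(w - 6)²


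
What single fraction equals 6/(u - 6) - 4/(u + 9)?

Common denominator (u - 6)(u + 9). Numerator: 6(u + 9) - 4(u - 6) = (6u + 54) - (4u - 24) = 2u + 78
Result: (2u + 78)/[(u - 6)(u + 9)]


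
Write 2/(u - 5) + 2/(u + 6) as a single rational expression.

Common denominator (u - 5)(u + 6). Numerator: 2(u + 6) + 2(u - 5) = (2u + 12) + (2u - 10) = 4u + 2
Result: (4u + 2)/[(u - 5)(u + 6)]


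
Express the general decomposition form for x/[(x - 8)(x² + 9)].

Linear + irreducible quadratic: A/(x - 8) + (Bx + C)/(x² + 9)


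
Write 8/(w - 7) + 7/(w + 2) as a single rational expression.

Common denominator (w - 7)(w + 2). Numerator: 8(w + 2) + 7(w - 7) = (8w + 16) + (7w - 49) = 15w - 33
Result: (15w - 33)/[(w - 7)(w + 2)]


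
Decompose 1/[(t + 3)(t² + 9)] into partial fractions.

Cover-up at t = -3: α = 1/((-3)² + 9) = 1/18. Then β = -α = -1/18, γ = -α·(0 - 3) = 1/6
Result: (1/18)/(t + 3) - ((1/18)t - 1/6)/(t² + 9)


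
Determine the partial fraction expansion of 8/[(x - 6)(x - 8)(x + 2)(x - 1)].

Using Heaviside cover-up: (-1/10)/(x - 6) + (2/35)/(x - 8) - (1/30)/(x + 2) + (8/105)/(x - 1)


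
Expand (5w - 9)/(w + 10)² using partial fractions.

(5w - 9) = P(w + 10) + Q. At w = -10: Q = 5·(-10) - 9 = -59. Coeff of w: P = 5
Result: 5/(w + 10) - 59/(w + 10)²


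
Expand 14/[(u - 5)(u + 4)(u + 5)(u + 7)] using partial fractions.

Using Heaviside cover-up: (7/540)/(u - 5) - (14/27)/(u + 4) + (7/10)/(u + 5) - (7/36)/(u + 7)


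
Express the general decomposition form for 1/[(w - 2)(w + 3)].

Distinct linear factors: P/(w - 2) + Q/(w + 3)


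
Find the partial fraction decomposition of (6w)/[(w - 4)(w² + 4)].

At w=4: A = (6·4 + 0)/(4² + 4) = 6/5. B = -A = -6/5, C = 6 - 4·A = 6/5
Result: (6/5)/(w - 4) - ((6/5)w - 6/5)/(w² + 4)


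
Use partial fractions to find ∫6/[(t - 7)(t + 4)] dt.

Decompose: 6/[(t - 7)(t + 4)] = (6/11)/(t - 7) - (6/11)/(t + 4). Integrate each term: (6/11) ln|(t - 7)| - (6/11) ln|(t + 4)| + C


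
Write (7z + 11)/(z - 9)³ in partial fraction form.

(7z + 11) = P(z - 9)² + Q(z - 9) + R. At z = 9: R = 7·9 + 11 = 74. Coefficients: P = 0, Q = 7
Result: 7/(z - 9)² + 74/(z - 9)³


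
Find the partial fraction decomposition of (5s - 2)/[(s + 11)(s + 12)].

At s=-11: α = (5·(-11) - 2)/(-11 + 12) = -57. At s=-12: β = (5·(-12) - 2)/(-12 + 11) = 62
Result: -57/(s + 11) + 62/(s + 12)


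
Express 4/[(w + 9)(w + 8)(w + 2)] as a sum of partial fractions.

Using cover-up method: α = 4/7, β = -2/3, γ = 2/21
Result: (4/7)/(w + 9) - (2/3)/(w + 8) + (2/21)/(w + 2)


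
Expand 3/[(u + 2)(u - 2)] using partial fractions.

3/(u + 2)(u - 2) = α/(u + 2) + β/(u - 2). α = 3/(-2 - 2) = -3/4, β = 3/(2 + 2) = 3/4
Result: (-3/4)/(u + 2) + (3/4)/(u - 2)


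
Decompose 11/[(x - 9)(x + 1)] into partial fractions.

11/(x - 9)(x + 1) = P/(x - 9) + Q/(x + 1). P = 11/(9 + 1) = 11/10, Q = 11/(-1 - 9) = -11/10
Result: (11/10)/(x - 9) - (11/10)/(x + 1)


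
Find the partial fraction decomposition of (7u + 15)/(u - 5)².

(7u + 15) = α(u - 5) + β. At u = 5: β = 7·5 + 15 = 50. Coeff of u: α = 7
Result: 7/(u - 5) + 50/(u - 5)²


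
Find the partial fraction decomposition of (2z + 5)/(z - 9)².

(2z + 5) = A(z - 9) + B. At z = 9: B = 2·9 + 5 = 23. Coeff of z: A = 2
Result: 2/(z - 9) + 23/(z - 9)²


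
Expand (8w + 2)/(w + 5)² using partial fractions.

(8w + 2) = α(w + 5) + β. At w = -5: β = 8·(-5) + 2 = -38. Coeff of w: α = 8
Result: 8/(w + 5) - 38/(w + 5)²


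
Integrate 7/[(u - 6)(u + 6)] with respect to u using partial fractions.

Decompose: 7/[(u - 6)(u + 6)] = (7/12)/(u - 6) - (7/12)/(u + 6). Integrate each term: (7/12) ln|(u - 6)| - (7/12) ln|(u + 6)| + C


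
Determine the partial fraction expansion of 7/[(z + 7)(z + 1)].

7/(z + 7)(z + 1) = P/(z + 7) + Q/(z + 1). P = 7/(-7 + 1) = -7/6, Q = 7/(-1 + 7) = 7/6
Result: (-7/6)/(z + 7) + (7/6)/(z + 1)


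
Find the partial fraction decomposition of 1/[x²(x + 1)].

Cover-up at x=-1: R = 1/(-1 - 0)² = 1. Cover-up at x=0: Q = 1/(0 + 1) = 1. Comparing x² coeff: P = -R = -1
Result: -1/x + 1/x² + 1/(x + 1)


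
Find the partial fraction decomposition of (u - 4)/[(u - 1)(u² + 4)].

At u=1: A = (1·1 - 4)/(1² + 4) = -3/5. B = -A = 3/5, C = 1 - 1·A = 8/5
Result: (-3/5)/(u - 1) + ((3/5)u + 8/5)/(u² + 4)


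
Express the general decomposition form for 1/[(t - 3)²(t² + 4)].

Repeated linear + quadratic: P/(t - 3) + Q/(t - 3)² + (Rt + S)/(t² + 4)


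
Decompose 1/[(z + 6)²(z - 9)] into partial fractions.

Cover-up at z=9: R = 1/(9 + 6)² = 1/225. Cover-up at z=-6: Q = 1/(-6 - 9) = -1/15. Comparing z² coeff: P = -R = -1/225
Result: (-1/225)/(z + 6) - (1/15)/(z + 6)² + (1/225)/(z - 9)


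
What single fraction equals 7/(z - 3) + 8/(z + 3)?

Common denominator (z - 3)(z + 3). Numerator: 7(z + 3) + 8(z - 3) = (7z + 21) + (8z - 24) = 15z - 3
Result: (15z - 3)/[(z - 3)(z + 3)]


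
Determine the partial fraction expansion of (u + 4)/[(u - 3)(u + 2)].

At u=3: A = (1·3 + 4)/(3 + 2) = 7/5. At u=-2: B = (1·(-2) + 4)/(-2 - 3) = -2/5
Result: (7/5)/(u - 3) - (2/5)/(u + 2)


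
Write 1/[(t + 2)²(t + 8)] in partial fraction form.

Cover-up at t=-8: C = 1/(-8 + 2)² = 1/36. Cover-up at t=-2: B = 1/(-2 + 8) = 1/6. Comparing t² coeff: A = -C = -1/36
Result: (-1/36)/(t + 2) + (1/6)/(t + 2)² + (1/36)/(t + 8)


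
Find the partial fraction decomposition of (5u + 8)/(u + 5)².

(5u + 8) = α(u + 5) + β. At u = -5: β = 5·(-5) + 8 = -17. Coeff of u: α = 5
Result: 5/(u + 5) - 17/(u + 5)²


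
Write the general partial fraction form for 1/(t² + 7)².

Repeated quadratic factor: (At + B)/(t² + 7) + (Ct + D)/(t² + 7)²


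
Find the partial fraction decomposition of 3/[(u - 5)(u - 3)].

3/(u - 5)(u - 3) = α/(u - 5) + β/(u - 3). α = 3/(5 - 3) = 3/2, β = 3/(3 - 5) = -3/2
Result: (3/2)/(u - 5) - (3/2)/(u - 3)


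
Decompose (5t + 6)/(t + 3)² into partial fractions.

(5t + 6) = α(t + 3) + β. At t = -3: β = 5·(-3) + 6 = -9. Coeff of t: α = 5
Result: 5/(t + 3) - 9/(t + 3)²


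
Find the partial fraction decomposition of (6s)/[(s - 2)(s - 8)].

At s=2: A = (6·2 + 0)/(2 - 8) = -2. At s=8: B = (6·8 + 0)/(8 - 2) = 8
Result: -2/(s - 2) + 8/(s - 8)


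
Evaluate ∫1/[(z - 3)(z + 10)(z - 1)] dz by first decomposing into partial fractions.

Cover-up: P = 1/26, Q = 1/143, R = -1/22. Decomposition: (1/26)/(z - 3) + (1/143)/(z + 10) - (1/22)/(z - 1). Integrate each term: (1/26) ln|(z - 3)| + (1/143) ln|(z + 10)| - (1/22) ln|(z - 1)| + C


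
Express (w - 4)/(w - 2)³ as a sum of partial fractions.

(w - 4) = A(w - 2)² + B(w - 2) + C. At w = 2: C = 1·2 - 4 = -2. Coefficients: A = 0, B = 1
Result: 1/(w - 2)² - 2/(w - 2)³


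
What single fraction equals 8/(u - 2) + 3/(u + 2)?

Common denominator (u - 2)(u + 2). Numerator: 8(u + 2) + 3(u - 2) = (8u + 16) + (3u - 6) = 11u + 10
Result: (11u + 10)/[(u - 2)(u + 2)]


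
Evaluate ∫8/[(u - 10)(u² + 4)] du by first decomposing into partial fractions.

Cover-up at u=10: α = 8/(10²+4) = 1/13. Coeff matching: β = -1/13, γ = -10/13. Decomposition: (1/13)/(u - 10) - ((1/13)u + 10/13)/(u² + 4). Integrate: linear → ln, quadratic → (1/2)ln + arctan: (1/13) ln|(u - 10)| - (1/26) ln(u² + 4) - (5/13) arctan(u/2) + C


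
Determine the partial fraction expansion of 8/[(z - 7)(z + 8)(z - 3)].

Using cover-up method: P = 2/15, Q = 8/165, R = -2/11
Result: (2/15)/(z - 7) + (8/165)/(z + 8) - (2/11)/(z - 3)


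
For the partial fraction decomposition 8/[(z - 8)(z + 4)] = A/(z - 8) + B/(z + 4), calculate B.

Cover-up at z = -4: B = 8/(-4 - 8) = -8/12 = -2/3


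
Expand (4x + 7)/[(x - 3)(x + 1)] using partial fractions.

At x=3: α = (4·3 + 7)/(3 + 1) = 19/4. At x=-1: β = (4·(-1) + 7)/(-1 - 3) = -3/4
Result: (19/4)/(x - 3) - (3/4)/(x + 1)


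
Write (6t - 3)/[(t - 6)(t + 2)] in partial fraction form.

At t=6: P = (6·6 - 3)/(6 + 2) = 33/8. At t=-2: Q = (6·(-2) - 3)/(-2 - 6) = 15/8
Result: (33/8)/(t - 6) + (15/8)/(t + 2)


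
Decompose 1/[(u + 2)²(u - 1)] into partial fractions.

Cover-up at u=1: R = 1/(1 + 2)² = 1/9. Cover-up at u=-2: Q = 1/(-2 - 1) = -1/3. Comparing u² coeff: P = -R = -1/9
Result: (-1/9)/(u + 2) - (1/3)/(u + 2)² + (1/9)/(u - 1)


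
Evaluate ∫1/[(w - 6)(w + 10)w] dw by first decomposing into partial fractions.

Cover-up: P = 1/96, Q = 1/160, R = -1/60. Decomposition: (1/96)/(w - 6) + (1/160)/(w + 10) - (1/60)/w. Integrate each term: (1/96) ln|(w - 6)| + (1/160) ln|(w + 10)| - (1/60) ln|w| + C


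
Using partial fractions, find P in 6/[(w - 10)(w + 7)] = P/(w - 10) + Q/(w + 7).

Cover-up at w = 10: P = 6/(10 + 7) = 6/17


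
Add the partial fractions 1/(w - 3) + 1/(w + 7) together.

Common denominator (w - 3)(w + 7). Numerator: 1(w + 7) + 1(w - 3) = (w + 7) + (w - 3) = 2w + 4
Result: (2w + 4)/[(w - 3)(w + 7)]


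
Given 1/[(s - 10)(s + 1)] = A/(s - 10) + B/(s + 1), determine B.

Cover-up at s = -1: B = 1/(-1 - 10) = -1/11
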